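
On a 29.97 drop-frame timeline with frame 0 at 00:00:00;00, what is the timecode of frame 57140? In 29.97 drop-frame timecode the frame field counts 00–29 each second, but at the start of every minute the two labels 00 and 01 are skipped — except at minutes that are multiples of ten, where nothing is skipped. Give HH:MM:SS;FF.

Each 10-minute DF block holds 10 × 60 × 30 − 9 × 2 = 17982 frames. 57140 ÷ 17982 → 3 full blocks, remainder 3194.
Within the partial block the first minute is 1800 frames and each further minute 1798, so 1 further minute boundary passed. Total skipped labels = 18 × 3 + 2 × 1 = 56.
Non-drop label index = 57140 + 56 = 57196; at 30 labels/s that is 00:31:46:16, i.e. DF 00:31:46;16.

00:31:46;16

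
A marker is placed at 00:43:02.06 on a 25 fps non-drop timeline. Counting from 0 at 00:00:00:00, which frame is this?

64556

Total seconds to the label: (0 × 3600 + 43 × 60 + 2) = 2582.
Frame index = 2582 × 25 + 6 = 64556.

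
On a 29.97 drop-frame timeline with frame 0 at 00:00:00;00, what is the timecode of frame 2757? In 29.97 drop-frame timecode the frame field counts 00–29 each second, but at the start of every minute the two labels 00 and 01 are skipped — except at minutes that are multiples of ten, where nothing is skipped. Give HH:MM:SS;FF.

Each 10-minute DF block holds 10 × 60 × 30 − 9 × 2 = 17982 frames. 2757 ÷ 17982 → 0 full blocks, remainder 2757.
Within the partial block the first minute is 1800 frames and each further minute 1798, so 1 further minute boundary passed. Total skipped labels = 18 × 0 + 2 × 1 = 2.
Non-drop label index = 2757 + 2 = 2759; at 30 labels/s that is 00:01:31:29, i.e. DF 00:01:31;29.

00:01:31;29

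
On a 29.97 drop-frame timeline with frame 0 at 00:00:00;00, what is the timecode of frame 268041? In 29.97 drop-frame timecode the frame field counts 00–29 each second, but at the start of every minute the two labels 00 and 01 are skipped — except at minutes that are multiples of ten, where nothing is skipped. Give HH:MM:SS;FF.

Each 10-minute DF block holds 10 × 60 × 30 − 9 × 2 = 17982 frames. 268041 ÷ 17982 → 14 full blocks, remainder 16293.
Within the partial block the first minute is 1800 frames and each further minute 1798, so 9 further minute boundaries passed. Total skipped labels = 18 × 14 + 2 × 9 = 270.
Non-drop label index = 268041 + 270 = 268311; at 30 labels/s that is 02:29:03:21, i.e. DF 02:29:03;21.

02:29:03;21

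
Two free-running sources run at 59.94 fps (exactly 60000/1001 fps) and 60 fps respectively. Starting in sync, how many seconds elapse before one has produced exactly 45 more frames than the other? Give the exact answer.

750.75 seconds

The gap grows by |60 − 60000/1001| = 60/1001 frames per second.
Time for a 45-frame gap: 45 ÷ (60/1001) = 750.75 s.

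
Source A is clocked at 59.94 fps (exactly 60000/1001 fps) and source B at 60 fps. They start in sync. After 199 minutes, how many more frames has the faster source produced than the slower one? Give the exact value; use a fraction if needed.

716400/1001 frames

199 min = 11940 s.
A emits 60000/1001 × 11940 = 716400000/1001 frames; B emits 60 × 11940 = 716400.
Difference = 716400/1001 frames (≈ 715.6843); B is ahead of A.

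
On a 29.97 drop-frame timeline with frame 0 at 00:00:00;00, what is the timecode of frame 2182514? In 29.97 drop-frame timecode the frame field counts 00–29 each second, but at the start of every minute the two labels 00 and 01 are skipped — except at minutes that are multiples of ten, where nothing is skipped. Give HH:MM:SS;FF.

20:13:43;08

Ten DF minutes hold 17982 frames, so frame 2182514 lies in block 121 (frames 2175822–2193803) with 6692 frames into that block.
The block's first minute is 1800 frames and the rest 1798 each; 6692 frames reaches minute 3, so 121 × 18 + 3 × 2 = 2184 labels have been skipped so far.
Adding those back, label number 2182514 + 2184 = 2184698 at 30 labels/s is 72823 s + 8 f = 20 h 13 min 43 s frame 8, i.e. 20:13:43;08.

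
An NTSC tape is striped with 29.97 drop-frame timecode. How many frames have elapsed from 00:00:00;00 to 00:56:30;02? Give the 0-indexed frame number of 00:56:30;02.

101600

Complete 10-minute blocks: 5, each 17982 frames → 89910.
Remaining 6 whole minutes in the current block: 1800 + 5 × 1798 = 10790 frames.
Within the current minute: 30 × 30 + 2 − 2 = 900 (labels ;00/;01 skipped at this minute). Total = 89910 + 10790 + 900 = 101600.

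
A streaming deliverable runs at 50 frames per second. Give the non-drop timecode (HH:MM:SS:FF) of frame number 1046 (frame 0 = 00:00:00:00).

00:00:20:46

1046 ÷ 50 = 20 full seconds, remainder 46 frames.
20 s = 0 h 0 min 20 s.
Timecode: 00:00:20:46.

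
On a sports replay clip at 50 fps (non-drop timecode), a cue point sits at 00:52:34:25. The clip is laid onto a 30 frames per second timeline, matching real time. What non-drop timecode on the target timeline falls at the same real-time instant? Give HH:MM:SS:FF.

00:52:34:15

Source frame index: (0×3600 + 52×60 + 34) × 50 + 25 = 157725.
Real time: 157725 / (50) = 6309/2 s.
Target frame: (6309/2) × (30) = 94635.
At 30 labels/s: frame 94635 → 00:52:34:15.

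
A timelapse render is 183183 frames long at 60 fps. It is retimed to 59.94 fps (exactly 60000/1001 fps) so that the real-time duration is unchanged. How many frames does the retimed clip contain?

Target frames = source frames × (target rate / source rate) = 183183 × (60000/1001)/(60) = 183183 × 1000/1001 = 183000.

183000 frames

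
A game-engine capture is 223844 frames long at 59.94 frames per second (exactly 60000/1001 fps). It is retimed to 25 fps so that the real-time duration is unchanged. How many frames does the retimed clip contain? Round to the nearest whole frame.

93362 frames

Frames at target rate = 223844 × (25) / (60000/1001) = 56016961/600 ≈ 93361.602.
Nearest whole frame: 93362.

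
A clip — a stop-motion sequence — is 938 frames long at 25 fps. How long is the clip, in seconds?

Running time = 938 / (25) = 37.52 s.

37.52 seconds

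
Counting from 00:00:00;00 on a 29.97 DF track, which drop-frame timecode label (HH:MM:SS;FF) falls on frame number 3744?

00:02:04;28

Ten DF minutes hold 17982 frames, so frame 3744 lies in block 0 (frames 0–17981) with 3744 frames into that block.
The block's first minute is 1800 frames and the rest 1798 each; 3744 frames reaches minute 2, so 0 × 18 + 2 × 2 = 4 labels have been skipped so far.
Adding those back, label number 3744 + 4 = 3748 at 30 labels/s is 124 s + 28 f = 0 h 2 min 4 s frame 28, i.e. 00:02:04;28.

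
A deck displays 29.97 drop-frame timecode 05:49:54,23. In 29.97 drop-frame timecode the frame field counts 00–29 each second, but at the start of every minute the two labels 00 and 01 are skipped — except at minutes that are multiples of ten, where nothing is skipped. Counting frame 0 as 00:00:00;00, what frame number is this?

629213

Complete 10-minute blocks: 34, each 17982 frames → 611388.
Remaining 9 whole minutes in the current block: 1800 + 8 × 1798 = 16184 frames.
Within the current minute: 54 × 30 + 23 − 2 = 1641 (labels ;00/;01 skipped at this minute). Total = 611388 + 16184 + 1641 = 629213.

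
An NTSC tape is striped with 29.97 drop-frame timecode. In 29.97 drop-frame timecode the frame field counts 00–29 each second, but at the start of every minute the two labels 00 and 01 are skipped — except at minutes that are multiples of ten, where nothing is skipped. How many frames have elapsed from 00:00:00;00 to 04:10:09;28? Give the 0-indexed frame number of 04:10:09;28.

As if non-drop at 30 labels/s: (4 × 3600 + 10 × 60 + 9) × 30 + 28 = 450298.
Minute boundaries passed: 250; those not divisible by 10: 250 − 25 = 225; dropped labels = 2 × 225 = 450.
Actual frame index = 450298 − 450 = 449848.

449848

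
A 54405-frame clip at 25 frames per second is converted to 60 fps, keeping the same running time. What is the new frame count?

Target frames = source frames × (target rate / source rate) = 54405 × (60)/(25) = 54405 × 12/5 = 130572.

130572 frames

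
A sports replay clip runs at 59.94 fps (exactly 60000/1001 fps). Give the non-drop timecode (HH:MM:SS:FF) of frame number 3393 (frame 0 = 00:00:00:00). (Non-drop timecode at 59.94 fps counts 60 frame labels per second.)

00:00:56:33

3393 ÷ 60 = 56 full seconds, remainder 33 frames.
56 s = 0 h 0 min 56 s.
Timecode: 00:00:56:33.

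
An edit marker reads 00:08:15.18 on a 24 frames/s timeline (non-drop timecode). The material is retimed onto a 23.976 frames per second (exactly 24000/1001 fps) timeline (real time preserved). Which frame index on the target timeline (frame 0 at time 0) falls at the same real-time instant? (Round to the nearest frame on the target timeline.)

Source frame index: (0×3600 + 8×60 + 15) × 24 + 18 = 11898.
Real time: 11898 / (24) = 1983/4 s.
Target frame: (1983/4) × (24000/1001) = 11898000/1001 ≈ 11886.114 → 11886.

frame 11886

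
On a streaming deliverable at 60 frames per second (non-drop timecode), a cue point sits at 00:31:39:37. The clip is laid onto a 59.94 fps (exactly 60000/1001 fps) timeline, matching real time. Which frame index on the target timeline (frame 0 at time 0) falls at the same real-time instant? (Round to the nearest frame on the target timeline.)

frame 113863

Source frame index: (0×3600 + 31×60 + 39) × 60 + 37 = 113977.
Real time: 113977 / (60) = 113977/60 s.
Target frame: (113977/60) × (60000/1001) = 113977000/1001 ≈ 113863.137 → 113863.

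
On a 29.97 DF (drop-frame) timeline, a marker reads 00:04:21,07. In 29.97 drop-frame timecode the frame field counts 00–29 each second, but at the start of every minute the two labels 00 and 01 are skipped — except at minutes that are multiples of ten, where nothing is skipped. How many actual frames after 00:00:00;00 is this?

7829

As if non-drop at 30 labels/s: (0 × 3600 + 4 × 60 + 21) × 30 + 7 = 7837.
Minute boundaries passed: 4; those not divisible by 10: 4 − 0 = 4; dropped labels = 2 × 4 = 8.
Actual frame index = 7837 − 8 = 7829.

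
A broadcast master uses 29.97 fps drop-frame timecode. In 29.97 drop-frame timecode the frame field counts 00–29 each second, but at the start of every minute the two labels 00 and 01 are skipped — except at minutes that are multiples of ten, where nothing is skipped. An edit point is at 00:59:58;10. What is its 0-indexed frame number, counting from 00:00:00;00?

Complete 10-minute blocks: 5, each 17982 frames → 89910.
Remaining 9 whole minutes in the current block: 1800 + 8 × 1798 = 16184 frames.
Within the current minute: 58 × 30 + 10 − 2 = 1748 (labels ;00/;01 skipped at this minute). Total = 89910 + 16184 + 1748 = 107842.

107842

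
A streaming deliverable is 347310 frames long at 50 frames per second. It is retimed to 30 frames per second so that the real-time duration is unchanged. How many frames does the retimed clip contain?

Target frames = source frames × (target rate / source rate) = 347310 × (30)/(50) = 347310 × 3/5 = 208386.

208386 frames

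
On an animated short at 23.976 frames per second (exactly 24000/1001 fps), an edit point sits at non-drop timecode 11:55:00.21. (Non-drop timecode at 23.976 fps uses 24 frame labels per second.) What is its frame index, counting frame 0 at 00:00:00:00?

frame 1029621

Total seconds to the label: (11 × 3600 + 55 × 60 + 0) = 42900.
Frame index = 42900 × 24 + 21 = 1029621.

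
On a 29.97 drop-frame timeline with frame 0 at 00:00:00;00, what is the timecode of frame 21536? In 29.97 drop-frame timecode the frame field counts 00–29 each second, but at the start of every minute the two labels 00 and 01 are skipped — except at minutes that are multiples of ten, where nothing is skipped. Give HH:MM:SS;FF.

Each 10-minute DF block holds 10 × 60 × 30 − 9 × 2 = 17982 frames. 21536 ÷ 17982 → 1 full block, remainder 3554.
Within the partial block the first minute is 1800 frames and each further minute 1798, so 1 further minute boundary passed. Total skipped labels = 18 × 1 + 2 × 1 = 20.
Non-drop label index = 21536 + 20 = 21556; at 30 labels/s that is 00:11:58:16, i.e. DF 00:11:58;16.

00:11:58;16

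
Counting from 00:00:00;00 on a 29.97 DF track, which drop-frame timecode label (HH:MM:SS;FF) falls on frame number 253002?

02:20:41;24

Ten DF minutes hold 17982 frames, so frame 253002 lies in block 14 (frames 251748–269729) with 1254 frames into that block.
The block's first minute is 1800 frames and the rest 1798 each; 1254 frames reaches minute 0, so 14 × 18 + 0 × 2 = 252 labels have been skipped so far.
Adding those back, label number 253002 + 252 = 253254 at 30 labels/s is 8441 s + 24 f = 2 h 20 min 41 s frame 24, i.e. 02:20:41;24.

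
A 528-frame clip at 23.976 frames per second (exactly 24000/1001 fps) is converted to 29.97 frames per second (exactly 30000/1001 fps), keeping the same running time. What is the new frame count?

660 frames

Target frames = source frames × (target rate / source rate) = 528 × (30000/1001)/(24000/1001) = 528 × 5/4 = 660.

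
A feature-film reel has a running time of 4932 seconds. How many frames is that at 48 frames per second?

Frames = 4932 × 48 = 236736.

236736 frames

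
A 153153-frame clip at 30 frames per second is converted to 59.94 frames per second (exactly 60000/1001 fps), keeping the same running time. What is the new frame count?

Target frames = source frames × (target rate / source rate) = 153153 × (60000/1001)/(30) = 153153 × 2000/1001 = 306000.

306000 frames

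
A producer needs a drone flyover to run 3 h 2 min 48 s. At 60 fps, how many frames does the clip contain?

658080 frames

3 h 2 min 48 s = 10968 s.
Frames = 10968 × 60 = 658080.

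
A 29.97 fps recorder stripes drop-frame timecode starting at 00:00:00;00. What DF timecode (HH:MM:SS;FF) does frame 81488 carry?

00:45:19;00

Ten DF minutes hold 17982 frames, so frame 81488 lies in block 4 (frames 71928–89909) with 9560 frames into that block.
The block's first minute is 1800 frames and the rest 1798 each; 9560 frames reaches minute 5, so 4 × 18 + 5 × 2 = 82 labels have been skipped so far.
Adding those back, label number 81488 + 82 = 81570 at 30 labels/s is 2719 s + 0 f = 0 h 45 min 19 s frame 0, i.e. 00:45:19;00.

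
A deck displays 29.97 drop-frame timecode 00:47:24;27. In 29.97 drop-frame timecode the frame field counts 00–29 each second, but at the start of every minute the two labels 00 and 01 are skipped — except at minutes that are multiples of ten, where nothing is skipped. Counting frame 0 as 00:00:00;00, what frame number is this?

As if non-drop at 30 labels/s: (0 × 3600 + 47 × 60 + 24) × 30 + 27 = 85347.
Minute boundaries passed: 47; those not divisible by 10: 47 − 4 = 43; dropped labels = 2 × 43 = 86.
Actual frame index = 85347 − 86 = 85261.

85261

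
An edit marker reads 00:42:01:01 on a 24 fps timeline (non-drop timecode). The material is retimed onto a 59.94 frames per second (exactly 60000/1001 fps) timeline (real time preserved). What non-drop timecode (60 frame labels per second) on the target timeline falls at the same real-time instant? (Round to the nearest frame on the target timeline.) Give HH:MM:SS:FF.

00:41:58:31

Source frame index: (0×3600 + 42×60 + 1) × 24 + 1 = 60505.
Real time: 60505 / (24) = 60505/24 s.
Target frame: (60505/24) × (60000/1001) = 151262500/1001 ≈ 151111.389 → 151111.
At 60 labels/s: frame 151111 → 00:41:58:31.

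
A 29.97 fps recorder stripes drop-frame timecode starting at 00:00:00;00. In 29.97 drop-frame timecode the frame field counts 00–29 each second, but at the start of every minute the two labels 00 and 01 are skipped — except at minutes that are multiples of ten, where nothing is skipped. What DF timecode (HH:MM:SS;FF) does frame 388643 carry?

03:36:07;23

Each 10-minute DF block holds 10 × 60 × 30 − 9 × 2 = 17982 frames. 388643 ÷ 17982 → 21 full blocks, remainder 11021.
Within the partial block the first minute is 1800 frames and each further minute 1798, so 6 further minute boundaries passed. Total skipped labels = 18 × 21 + 2 × 6 = 390.
Non-drop label index = 388643 + 390 = 389033; at 30 labels/s that is 03:36:07:23, i.e. DF 03:36:07;23.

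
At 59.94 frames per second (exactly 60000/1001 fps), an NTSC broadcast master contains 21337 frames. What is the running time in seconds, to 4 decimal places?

355.9723 seconds

Running time = 21337 × 1001/60000 = 21358337/60000 s ≈ 355.9723 s.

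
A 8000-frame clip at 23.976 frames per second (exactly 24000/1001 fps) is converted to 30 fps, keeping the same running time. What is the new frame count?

Target frames = source frames × (target rate / source rate) = 8000 × (30)/(24000/1001) = 8000 × 1001/800 = 10010.

10010 frames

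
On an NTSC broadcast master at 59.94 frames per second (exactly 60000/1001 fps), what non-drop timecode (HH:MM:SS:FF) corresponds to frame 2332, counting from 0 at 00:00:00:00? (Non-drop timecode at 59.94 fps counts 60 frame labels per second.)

00:00:38:52

2332 ÷ 60 = 38 full seconds, remainder 52 frames.
38 s = 0 h 0 min 38 s.
Timecode: 00:00:38:52.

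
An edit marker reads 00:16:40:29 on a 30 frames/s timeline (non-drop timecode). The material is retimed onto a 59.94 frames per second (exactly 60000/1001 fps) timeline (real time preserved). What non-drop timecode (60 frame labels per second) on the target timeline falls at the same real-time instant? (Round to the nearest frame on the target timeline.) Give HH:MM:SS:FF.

00:16:39:58

Source frame index: (0×3600 + 16×60 + 40) × 30 + 29 = 30029.
Real time: 30029 / (30) = 30029/30 s.
Target frame: (30029/30) × (60000/1001) = 60058000/1001 ≈ 59998.002 → 59998.
At 60 labels/s: frame 59998 → 00:16:39:58.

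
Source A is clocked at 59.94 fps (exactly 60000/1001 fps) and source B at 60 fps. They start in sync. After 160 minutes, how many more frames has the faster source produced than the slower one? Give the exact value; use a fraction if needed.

576000/1001 frames

160 min = 9600 s.
A emits 60000/1001 × 9600 = 576000000/1001 frames; B emits 60 × 9600 = 576000.
Difference = 576000/1001 frames (≈ 575.4246); B is ahead of A.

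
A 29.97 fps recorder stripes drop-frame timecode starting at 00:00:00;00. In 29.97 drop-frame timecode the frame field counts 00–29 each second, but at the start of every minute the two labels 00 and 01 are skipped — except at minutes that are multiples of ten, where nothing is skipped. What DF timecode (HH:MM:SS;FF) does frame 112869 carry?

Each 10-minute DF block holds 10 × 60 × 30 − 9 × 2 = 17982 frames. 112869 ÷ 17982 → 6 full blocks, remainder 4977.
Within the partial block the first minute is 1800 frames and each further minute 1798, so 2 further minute boundaries passed. Total skipped labels = 18 × 6 + 2 × 2 = 112.
Non-drop label index = 112869 + 112 = 112981; at 30 labels/s that is 01:02:46:01, i.e. DF 01:02:46;01.

01:02:46;01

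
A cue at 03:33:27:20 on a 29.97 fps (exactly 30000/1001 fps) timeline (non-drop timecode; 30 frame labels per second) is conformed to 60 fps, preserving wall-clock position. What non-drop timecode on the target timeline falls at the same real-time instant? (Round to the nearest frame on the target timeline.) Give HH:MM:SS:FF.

03:33:40:28

Source frame index: (3×3600 + 33×60 + 27) × 30 + 20 = 384230.
Real time: 384230 / (30000/1001) = 38461423/3000 s.
Target frame: (38461423/3000) × (60) = 38461423/50 ≈ 769228.460 → 769228.
At 60 labels/s: frame 769228 → 03:33:40:28.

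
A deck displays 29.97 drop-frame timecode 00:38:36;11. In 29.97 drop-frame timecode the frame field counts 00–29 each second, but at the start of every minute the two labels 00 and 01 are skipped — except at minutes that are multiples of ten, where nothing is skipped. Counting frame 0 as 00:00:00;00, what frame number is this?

Complete 10-minute blocks: 3, each 17982 frames → 53946.
Remaining 8 whole minutes in the current block: 1800 + 7 × 1798 = 14386 frames.
Within the current minute: 36 × 30 + 11 − 2 = 1089 (labels ;00/;01 skipped at this minute). Total = 53946 + 14386 + 1089 = 69421.

69421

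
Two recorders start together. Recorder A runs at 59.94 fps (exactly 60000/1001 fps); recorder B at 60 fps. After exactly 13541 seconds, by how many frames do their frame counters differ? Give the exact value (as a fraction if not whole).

73860/91 frames

A emits 60000/1001 × 13541 = 73860000/91 frames; B emits 60 × 13541 = 812460.
Difference = 73860/91 frames (≈ 811.6484); B is ahead of A.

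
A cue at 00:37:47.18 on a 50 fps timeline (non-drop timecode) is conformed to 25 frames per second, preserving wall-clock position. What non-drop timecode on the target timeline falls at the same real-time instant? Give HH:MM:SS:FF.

Source frame index: (0×3600 + 37×60 + 47) × 50 + 18 = 113368.
Real time: 113368 / (50) = 56684/25 s.
Target frame: (56684/25) × (25) = 56684.
At 25 labels/s: frame 56684 → 00:37:47:09.

00:37:47:09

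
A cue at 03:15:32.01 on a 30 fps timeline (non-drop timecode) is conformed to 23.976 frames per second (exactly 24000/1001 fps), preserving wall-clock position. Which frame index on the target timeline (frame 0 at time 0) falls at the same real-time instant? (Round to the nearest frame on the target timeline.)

Source frame index: (3×3600 + 15×60 + 32) × 30 + 1 = 351961.
Real time: 351961 / (30) = 351961/30 s.
Target frame: (351961/30) × (24000/1001) = 281568800/1001 ≈ 281287.512 → 281288.

frame 281288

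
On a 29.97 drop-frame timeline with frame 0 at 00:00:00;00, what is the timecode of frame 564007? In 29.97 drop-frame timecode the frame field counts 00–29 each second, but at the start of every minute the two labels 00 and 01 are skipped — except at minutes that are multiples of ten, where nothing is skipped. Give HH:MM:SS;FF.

05:13:39;01

Each 10-minute DF block holds 10 × 60 × 30 − 9 × 2 = 17982 frames. 564007 ÷ 17982 → 31 full blocks, remainder 6565.
Within the partial block the first minute is 1800 frames and each further minute 1798, so 3 further minute boundaries passed. Total skipped labels = 18 × 31 + 2 × 3 = 564.
Non-drop label index = 564007 + 564 = 564571; at 30 labels/s that is 05:13:39:01, i.e. DF 05:13:39;01.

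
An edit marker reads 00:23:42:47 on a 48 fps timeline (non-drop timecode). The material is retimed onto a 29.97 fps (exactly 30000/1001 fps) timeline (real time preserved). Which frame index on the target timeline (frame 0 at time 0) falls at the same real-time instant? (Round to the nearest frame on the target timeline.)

Source frame index: (0×3600 + 23×60 + 42) × 48 + 47 = 68303.
Real time: 68303 / (48) = 68303/48 s.
Target frame: (68303/48) × (30000/1001) = 42689375/1001 ≈ 42646.728 → 42647.

frame 42647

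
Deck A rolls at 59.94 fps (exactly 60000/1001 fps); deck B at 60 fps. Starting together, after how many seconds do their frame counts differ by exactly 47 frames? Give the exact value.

47047/60 seconds

The gap grows by |60 − 60000/1001| = 60/1001 frames per second.
Time for a 47-frame gap: 47 ÷ (60/1001) = 47047/60 s.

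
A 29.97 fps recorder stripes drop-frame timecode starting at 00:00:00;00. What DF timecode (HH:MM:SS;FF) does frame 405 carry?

00:00:13;15

Ten DF minutes hold 17982 frames, so frame 405 lies in block 0 (frames 0–17981) with 405 frames into that block.
The block's first minute is 1800 frames and the rest 1798 each; 405 frames reaches minute 0, so 0 × 18 + 0 × 2 = 0 labels have been skipped so far.
Adding those back, label number 405 + 0 = 405 at 30 labels/s is 13 s + 15 f = 0 h 0 min 13 s frame 15, i.e. 00:00:13;15.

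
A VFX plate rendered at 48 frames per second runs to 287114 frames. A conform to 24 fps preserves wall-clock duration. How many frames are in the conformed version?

143557 frames

Target frames = source frames × (target rate / source rate) = 287114 × (24)/(48) = 287114 × 1/2 = 143557.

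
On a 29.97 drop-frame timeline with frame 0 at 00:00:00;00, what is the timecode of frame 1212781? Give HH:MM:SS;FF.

Each 10-minute DF block holds 10 × 60 × 30 − 9 × 2 = 17982 frames. 1212781 ÷ 17982 → 67 full blocks, remainder 7987.
Within the partial block the first minute is 1800 frames and each further minute 1798, so 4 further minute boundaries passed. Total skipped labels = 18 × 67 + 2 × 4 = 1214.
Non-drop label index = 1212781 + 1214 = 1213995; at 30 labels/s that is 11:14:26:15, i.e. DF 11:14:26;15.

11:14:26;15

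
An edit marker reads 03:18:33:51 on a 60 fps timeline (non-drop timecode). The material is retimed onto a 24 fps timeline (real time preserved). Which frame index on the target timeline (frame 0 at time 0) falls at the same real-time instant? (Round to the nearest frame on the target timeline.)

Source frame index: (3×3600 + 18×60 + 33) × 60 + 51 = 714831.
Real time: 714831 / (60) = 238277/20 s.
Target frame: (238277/20) × (24) = 1429662/5 ≈ 285932.400 → 285932.

frame 285932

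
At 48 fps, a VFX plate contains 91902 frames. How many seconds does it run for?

Running time = 91902 / (48) = 1914.625 s.

1914.625 seconds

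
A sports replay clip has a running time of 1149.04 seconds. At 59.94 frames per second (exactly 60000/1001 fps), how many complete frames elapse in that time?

Frames = 1149.04 × 60000/1001 = 68942400/1001 ≈ 68873.5265.
Complete frames: 68873.

68873 frames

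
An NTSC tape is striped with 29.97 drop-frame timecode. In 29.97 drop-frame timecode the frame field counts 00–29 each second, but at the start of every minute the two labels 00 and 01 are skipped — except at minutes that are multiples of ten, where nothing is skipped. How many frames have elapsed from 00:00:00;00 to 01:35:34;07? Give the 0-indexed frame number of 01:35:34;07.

171855

As if non-drop at 30 labels/s: (1 × 3600 + 35 × 60 + 34) × 30 + 7 = 172027.
Minute boundaries passed: 95; those not divisible by 10: 95 − 9 = 86; dropped labels = 2 × 86 = 172.
Actual frame index = 172027 − 172 = 171855.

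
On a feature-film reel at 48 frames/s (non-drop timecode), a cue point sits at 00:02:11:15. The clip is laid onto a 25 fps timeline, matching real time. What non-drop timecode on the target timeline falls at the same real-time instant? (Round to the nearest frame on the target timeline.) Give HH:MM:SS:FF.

Source frame index: (0×3600 + 2×60 + 11) × 48 + 15 = 6303.
Real time: 6303 / (48) = 2101/16 s.
Target frame: (2101/16) × (25) = 52525/16 ≈ 3282.812 → 3283.
At 25 labels/s: frame 3283 → 00:02:11:08.

00:02:11:08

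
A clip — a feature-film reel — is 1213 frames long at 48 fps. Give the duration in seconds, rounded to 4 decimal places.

Running time = 1213 × 1/48 = 1213/48 s ≈ 25.2708 s.

25.2708 seconds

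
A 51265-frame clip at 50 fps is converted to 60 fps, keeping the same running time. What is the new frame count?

Frames at target rate = 51265 × (60) / (50) = 61518.

61518 frames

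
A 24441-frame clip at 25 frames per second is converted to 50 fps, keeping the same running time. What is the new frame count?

Target frames = source frames × (target rate / source rate) = 24441 × (50)/(25) = 24441 × 2 = 48882.

48882 frames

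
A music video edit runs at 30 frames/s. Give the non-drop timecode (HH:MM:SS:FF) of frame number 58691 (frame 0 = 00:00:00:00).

58691 ÷ 30 = 1956 full seconds, remainder 11 frames.
1956 s = 0 h 32 min 36 s.
Timecode: 00:32:36:11.

00:32:36:11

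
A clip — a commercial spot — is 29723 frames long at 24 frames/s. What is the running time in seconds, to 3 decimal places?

1238.458 seconds

Running time = 29723 × 1/24 = 29723/24 s ≈ 1238.458 s.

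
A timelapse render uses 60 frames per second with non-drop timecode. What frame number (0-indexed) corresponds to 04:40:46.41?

Total seconds to the label: (4 × 3600 + 40 × 60 + 46) = 16846.
Frame index = 16846 × 60 + 41 = 1010801.

1010801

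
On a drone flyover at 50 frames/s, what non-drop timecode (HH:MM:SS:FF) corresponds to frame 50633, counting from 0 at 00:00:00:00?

00:16:52:33

50633 ÷ 50 = 1012 full seconds, remainder 33 frames.
1012 s = 0 h 16 min 52 s.
Timecode: 00:16:52:33.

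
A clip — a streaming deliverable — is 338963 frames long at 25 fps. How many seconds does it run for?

Running time = 338963 / (25) = 13558.52 s.

13558.52 seconds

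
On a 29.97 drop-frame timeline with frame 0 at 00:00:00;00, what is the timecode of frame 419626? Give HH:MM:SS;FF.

03:53:21;16

Each 10-minute DF block holds 10 × 60 × 30 − 9 × 2 = 17982 frames. 419626 ÷ 17982 → 23 full blocks, remainder 6040.
Within the partial block the first minute is 1800 frames and each further minute 1798, so 3 further minute boundaries passed. Total skipped labels = 18 × 23 + 2 × 3 = 420.
Non-drop label index = 419626 + 420 = 420046; at 30 labels/s that is 03:53:21:16, i.e. DF 03:53:21;16.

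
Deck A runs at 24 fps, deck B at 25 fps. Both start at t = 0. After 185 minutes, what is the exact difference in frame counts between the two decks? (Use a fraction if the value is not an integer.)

11100 frames

185 min = 11100 s.
A emits 24 × 11100 = 266400 frames; B emits 25 × 11100 = 277500.
Difference = 11100 frames; B is ahead of A.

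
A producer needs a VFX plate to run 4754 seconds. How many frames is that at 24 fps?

114096 frames

Frames = 4754 × 24 = 114096.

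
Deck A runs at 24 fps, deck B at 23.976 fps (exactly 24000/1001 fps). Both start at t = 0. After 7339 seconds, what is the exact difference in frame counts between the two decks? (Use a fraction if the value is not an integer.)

A emits 24 × 7339 = 176136 frames; B emits 24000/1001 × 7339 = 176136000/1001.
Difference = 176136/1001 frames (≈ 175.9600); B is behind A.

176136/1001 frames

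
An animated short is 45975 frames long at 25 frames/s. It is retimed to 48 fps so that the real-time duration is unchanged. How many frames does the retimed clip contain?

Target frames = source frames × (target rate / source rate) = 45975 × (48)/(25) = 45975 × 48/25 = 88272.

88272 frames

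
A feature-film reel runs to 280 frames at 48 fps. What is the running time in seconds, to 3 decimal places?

Running time = 280 × 1/48 = 35/6 s ≈ 5.833 s.

5.833 seconds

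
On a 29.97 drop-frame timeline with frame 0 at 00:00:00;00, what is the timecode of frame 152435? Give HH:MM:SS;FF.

01:24:46;07

Each 10-minute DF block holds 10 × 60 × 30 − 9 × 2 = 17982 frames. 152435 ÷ 17982 → 8 full blocks, remainder 8579.
Within the partial block the first minute is 1800 frames and each further minute 1798, so 4 further minute boundaries passed. Total skipped labels = 18 × 8 + 2 × 4 = 152.
Non-drop label index = 152435 + 152 = 152587; at 30 labels/s that is 01:24:46:07, i.e. DF 01:24:46;07.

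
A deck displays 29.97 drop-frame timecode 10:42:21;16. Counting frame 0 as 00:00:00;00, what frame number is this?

1155090

Complete 10-minute blocks: 64, each 17982 frames → 1150848.
Remaining 2 whole minutes in the current block: 1800 + 1 × 1798 = 3598 frames.
Within the current minute: 21 × 30 + 16 − 2 = 644 (labels ;00/;01 skipped at this minute). Total = 1150848 + 3598 + 644 = 1155090.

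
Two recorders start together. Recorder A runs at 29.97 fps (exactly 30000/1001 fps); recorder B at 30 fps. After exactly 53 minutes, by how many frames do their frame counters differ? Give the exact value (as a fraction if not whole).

53 min = 3180 s.
A emits 30000/1001 × 3180 = 95400000/1001 frames; B emits 30 × 3180 = 95400.
Difference = 95400/1001 frames (≈ 95.3047); B is ahead of A.

95400/1001 frames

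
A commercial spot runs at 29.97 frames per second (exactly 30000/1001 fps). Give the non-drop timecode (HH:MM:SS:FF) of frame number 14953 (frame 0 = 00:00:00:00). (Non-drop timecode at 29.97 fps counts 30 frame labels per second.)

00:08:18:13

14953 ÷ 30 = 498 full seconds, remainder 13 frames.
498 s = 0 h 8 min 18 s.
Timecode: 00:08:18:13.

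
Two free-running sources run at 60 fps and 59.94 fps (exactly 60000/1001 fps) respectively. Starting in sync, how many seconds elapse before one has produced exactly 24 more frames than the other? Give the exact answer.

400.4 seconds

The gap grows by |60000/1001 − 60| = 60/1001 frames per second.
Time for a 24-frame gap: 24 ÷ (60/1001) = 400.4 s.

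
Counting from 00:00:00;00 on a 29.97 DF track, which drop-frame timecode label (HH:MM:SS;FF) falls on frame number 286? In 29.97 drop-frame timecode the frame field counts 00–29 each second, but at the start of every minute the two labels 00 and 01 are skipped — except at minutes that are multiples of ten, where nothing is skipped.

00:00:09;16

Ten DF minutes hold 17982 frames, so frame 286 lies in block 0 (frames 0–17981) with 286 frames into that block.
The block's first minute is 1800 frames and the rest 1798 each; 286 frames reaches minute 0, so 0 × 18 + 0 × 2 = 0 labels have been skipped so far.
Adding those back, label number 286 + 0 = 286 at 30 labels/s is 9 s + 16 f = 0 h 0 min 9 s frame 16, i.e. 00:00:09;16.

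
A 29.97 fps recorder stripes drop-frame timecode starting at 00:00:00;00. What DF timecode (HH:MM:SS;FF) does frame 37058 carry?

Each 10-minute DF block holds 10 × 60 × 30 − 9 × 2 = 17982 frames. 37058 ÷ 17982 → 2 full blocks, remainder 1094.
Within the partial block the first minute is 1800 frames and each further minute 1798, so 0 further minute boundaries passed. Total skipped labels = 18 × 2 + 2 × 0 = 36.
Non-drop label index = 37058 + 36 = 37094; at 30 labels/s that is 00:20:36:14, i.e. DF 00:20:36;14.

00:20:36;14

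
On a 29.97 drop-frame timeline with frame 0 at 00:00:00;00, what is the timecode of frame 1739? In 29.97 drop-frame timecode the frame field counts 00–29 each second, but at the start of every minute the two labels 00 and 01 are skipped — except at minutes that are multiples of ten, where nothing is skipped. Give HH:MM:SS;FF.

Ten DF minutes hold 17982 frames, so frame 1739 lies in block 0 (frames 0–17981) with 1739 frames into that block.
The block's first minute is 1800 frames and the rest 1798 each; 1739 frames reaches minute 0, so 0 × 18 + 0 × 2 = 0 labels have been skipped so far.
Adding those back, label number 1739 + 0 = 1739 at 30 labels/s is 57 s + 29 f = 0 h 0 min 57 s frame 29, i.e. 00:00:57;29.

00:00:57;29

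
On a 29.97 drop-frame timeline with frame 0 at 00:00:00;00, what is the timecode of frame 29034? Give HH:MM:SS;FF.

00:16:08;24

Each 10-minute DF block holds 10 × 60 × 30 − 9 × 2 = 17982 frames. 29034 ÷ 17982 → 1 full block, remainder 11052.
Within the partial block the first minute is 1800 frames and each further minute 1798, so 6 further minute boundaries passed. Total skipped labels = 18 × 1 + 2 × 6 = 30.
Non-drop label index = 29034 + 30 = 29064; at 30 labels/s that is 00:16:08:24, i.e. DF 00:16:08;24.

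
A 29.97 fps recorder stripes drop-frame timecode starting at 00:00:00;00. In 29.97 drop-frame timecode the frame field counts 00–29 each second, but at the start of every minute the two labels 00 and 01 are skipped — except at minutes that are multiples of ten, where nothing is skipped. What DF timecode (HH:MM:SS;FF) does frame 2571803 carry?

Each 10-minute DF block holds 10 × 60 × 30 − 9 × 2 = 17982 frames. 2571803 ÷ 17982 → 143 full blocks, remainder 377.
Within the partial block the first minute is 1800 frames and each further minute 1798, so 0 further minute boundaries passed. Total skipped labels = 18 × 143 + 2 × 0 = 2574.
Non-drop label index = 2571803 + 2574 = 2574377; at 30 labels/s that is 23:50:12:17, i.e. DF 23:50:12;17.

23:50:12;17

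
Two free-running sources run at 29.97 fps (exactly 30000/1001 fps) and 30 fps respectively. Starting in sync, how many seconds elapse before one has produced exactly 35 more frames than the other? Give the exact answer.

The gap grows by |30 − 30000/1001| = 30/1001 frames per second.
Time for a 35-frame gap: 35 ÷ (30/1001) = 7007/6 s.

7007/6 seconds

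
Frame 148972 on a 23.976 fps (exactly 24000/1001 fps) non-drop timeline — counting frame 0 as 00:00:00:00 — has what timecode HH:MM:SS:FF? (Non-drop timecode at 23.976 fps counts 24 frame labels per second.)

148972 ÷ 24 = 6207 full seconds, remainder 4 frames.
6207 s = 1 h 43 min 27 s.
Timecode: 01:43:27:04.

01:43:27:04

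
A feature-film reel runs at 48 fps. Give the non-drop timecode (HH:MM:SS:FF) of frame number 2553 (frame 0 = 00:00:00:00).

00:00:53:09

2553 ÷ 48 = 53 full seconds, remainder 9 frames.
53 s = 0 h 0 min 53 s.
Timecode: 00:00:53:09.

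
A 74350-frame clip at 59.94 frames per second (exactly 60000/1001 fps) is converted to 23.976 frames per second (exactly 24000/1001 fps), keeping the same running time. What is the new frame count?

Target frames = source frames × (target rate / source rate) = 74350 × (24000/1001)/(60000/1001) = 74350 × 2/5 = 29740.

29740 frames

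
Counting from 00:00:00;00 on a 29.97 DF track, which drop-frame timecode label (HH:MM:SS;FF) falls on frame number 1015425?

09:24:41;11

Ten DF minutes hold 17982 frames, so frame 1015425 lies in block 56 (frames 1006992–1024973) with 8433 frames into that block.
The block's first minute is 1800 frames and the rest 1798 each; 8433 frames reaches minute 4, so 56 × 18 + 4 × 2 = 1016 labels have been skipped so far.
Adding those back, label number 1015425 + 1016 = 1016441 at 30 labels/s is 33881 s + 11 f = 9 h 24 min 41 s frame 11, i.e. 09:24:41;11.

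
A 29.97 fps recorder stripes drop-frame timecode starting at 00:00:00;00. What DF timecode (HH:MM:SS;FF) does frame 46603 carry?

00:25:54;29

Ten DF minutes hold 17982 frames, so frame 46603 lies in block 2 (frames 35964–53945) with 10639 frames into that block.
The block's first minute is 1800 frames and the rest 1798 each; 10639 frames reaches minute 5, so 2 × 18 + 5 × 2 = 46 labels have been skipped so far.
Adding those back, label number 46603 + 46 = 46649 at 30 labels/s is 1554 s + 29 f = 0 h 25 min 54 s frame 29, i.e. 00:25:54;29.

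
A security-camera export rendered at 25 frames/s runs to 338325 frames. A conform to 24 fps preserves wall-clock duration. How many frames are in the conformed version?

324792 frames

Target frames = source frames × (target rate / source rate) = 338325 × (24)/(25) = 338325 × 24/25 = 324792.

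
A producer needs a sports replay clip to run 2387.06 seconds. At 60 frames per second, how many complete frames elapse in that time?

143223 frames

Frames = 2387.06 × 60 = 716118/5 ≈ 143223.6000.
Complete frames: 143223.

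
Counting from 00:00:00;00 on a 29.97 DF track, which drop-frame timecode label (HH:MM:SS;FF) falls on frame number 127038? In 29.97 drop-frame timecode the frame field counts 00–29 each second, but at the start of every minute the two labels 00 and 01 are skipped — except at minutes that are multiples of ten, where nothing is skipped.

Ten DF minutes hold 17982 frames, so frame 127038 lies in block 7 (frames 125874–143855) with 1164 frames into that block.
The block's first minute is 1800 frames and the rest 1798 each; 1164 frames reaches minute 0, so 7 × 18 + 0 × 2 = 126 labels have been skipped so far.
Adding those back, label number 127038 + 126 = 127164 at 30 labels/s is 4238 s + 24 f = 1 h 10 min 38 s frame 24, i.e. 01:10:38;24.

01:10:38;24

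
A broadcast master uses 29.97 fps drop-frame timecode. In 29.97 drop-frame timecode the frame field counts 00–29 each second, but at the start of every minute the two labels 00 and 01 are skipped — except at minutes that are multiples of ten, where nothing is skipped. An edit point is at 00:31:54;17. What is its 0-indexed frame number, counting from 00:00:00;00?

57381

As if non-drop at 30 labels/s: (0 × 3600 + 31 × 60 + 54) × 30 + 17 = 57437.
Minute boundaries passed: 31; those not divisible by 10: 31 − 3 = 28; dropped labels = 2 × 28 = 56.
Actual frame index = 57437 − 56 = 57381.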